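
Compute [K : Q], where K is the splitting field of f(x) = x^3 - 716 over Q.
[K : Q] = 6

The roots of x^3 - 716 are ∛716, ω∛716, ω^2∛716 where ω = e^(2πi/3) is a primitive cube root of unity, so K = Q(∛716, ω). Now [Q(∛716):Q] = 3 (since 716 is not a perfect cube, x^3 - 716 is irreducible) and [Q(ω):Q] = 2. Both 2 and 3 divide [K:Q], and [K:Q] ≤ 3·2 = 6, so [K:Q] = 6. (Equivalently: Q(∛716) ⊂ R but ω ∉ R, so [K : Q(∛716)] = 2.)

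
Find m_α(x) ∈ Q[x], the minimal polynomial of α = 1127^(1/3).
m_α(x) = x^3 - 1127

α satisfies α^3 = 1127, so x^3 - 1127 annihilates α. By the rational root test, a rational root p/q (in lowest terms) of x^3 - 1127 would satisfy p^3 = 1127 q^3, forcing q = 1 and p^3 = 1127; but 1127 is not a perfect cube, contradiction. A monic cubic over Q with no rational root is irreducible (any nontrivial factorization would include a linear factor). Hence x^3 - 1127 is the minimal polynomial of α, and in particular [Q(α):Q] = 3.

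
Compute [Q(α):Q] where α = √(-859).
[Q(α):Q] = 2

[Q(α):Q] equals the degree of the minimal polynomial of α. Here α^2 = -859 and x^2 + 859 is irreducible (d = -859 is squarefree, ≠ 1, hence not a square), so deg(m_α) = 2. Thus [Q(α):Q] = 2.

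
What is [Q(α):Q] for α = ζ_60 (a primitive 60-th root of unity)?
[Q(α):Q] = 16

The minimal polynomial of ζ_60 over Q is the 60-th cyclotomic polynomial Φ_60(x), which is irreducible over Q and has degree φ(60) = 16. Hence [Q(α):Q] = φ(60) = 16.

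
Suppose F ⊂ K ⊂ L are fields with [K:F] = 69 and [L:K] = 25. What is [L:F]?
[L:F] = 1725

The tower law says that for any tower of field extensions F ⊂ K ⊂ L with finite degrees, [L:F] = [L:K] · [K:F]. Here this gives [L:F] = 25 · 69 = 1725.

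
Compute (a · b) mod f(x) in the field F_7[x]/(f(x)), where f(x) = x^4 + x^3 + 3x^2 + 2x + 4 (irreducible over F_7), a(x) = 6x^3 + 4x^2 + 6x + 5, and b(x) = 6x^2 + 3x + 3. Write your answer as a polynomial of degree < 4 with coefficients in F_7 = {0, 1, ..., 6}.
a · b ≡ x^3 + 5x^2 + 3x + 5 (mod f(x))

Multiply in F_7[x]: a(x)·b(x) = (6x^3 + 4x^2 + 6x + 5)·(6x^2 + 3x + 3) = x^5 + 3x^3 + 4x^2 + 5x + 1. This has degree ≥ 4, so divide by f(x) over F_7: x^5 + 3x^3 + 4x^2 + 5x + 1 = (x + 6)·(x^4 + x^3 + 3x^2 + 2x + 4) + (x^3 + 5x^2 + 3x + 5). Hence a·b ≡ x^3 + 5x^2 + 3x + 5 (mod f). (F_7[x]/(f) is a field with 7^4 = 2401 elements since f is irreducible of degree 4.)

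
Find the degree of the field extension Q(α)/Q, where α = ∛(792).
[Q(α):Q] = 3

The minimal polynomial of α is x^3 - 792, irreducible over Q since 792 is not a perfect cube (so x^3 - 792 has no rational root). Hence [Q(α):Q] = deg(m_α) = 3.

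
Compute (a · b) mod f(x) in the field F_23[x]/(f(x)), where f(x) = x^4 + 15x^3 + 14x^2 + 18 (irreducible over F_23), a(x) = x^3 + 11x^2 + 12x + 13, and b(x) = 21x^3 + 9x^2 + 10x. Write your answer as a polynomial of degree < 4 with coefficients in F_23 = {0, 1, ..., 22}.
a · b ≡ 14x^3 + 7x^2 + 8x + 3 (mod f(x))

Multiply in F_23[x]: a(x)·b(x) = (x^3 + 11x^2 + 12x + 13)·(21x^3 + 9x^2 + 10x) = 21x^6 + 10x^5 + 16x^4 + 8x^3 + 7x^2 + 15x. This has degree ≥ 4, so divide by f(x) over F_23: 21x^6 + 10x^5 + 16x^4 + 8x^3 + 7x^2 + 15x = (21x^2 + 17x + 19)·(x^4 + 15x^3 + 14x^2 + 18) + (14x^3 + 7x^2 + 8x + 3). Hence a·b ≡ 14x^3 + 7x^2 + 8x + 3 (mod f). (F_23[x]/(f) is a field with 23^4 = 279841 elements since f is irreducible of degree 4.)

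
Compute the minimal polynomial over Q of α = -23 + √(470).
m_α(x) = x^2 + 46x + 59

From α + 23 = √(470), squaring gives (α + 23)^2 = 470, i.e. α^2 + 46α + 529 = 470, so α^2 + 46α + 59 = 0. The discriminant of x^2 + 46x + 59 is (46)^2 - 4·(59) = 2116 - 236 = 1880, and 4·(470) is not a perfect square in Q since 470 is squarefree and ≠ 1. Hence x^2 + 46x + 59 is irreducible over Q and is the minimal polynomial of α.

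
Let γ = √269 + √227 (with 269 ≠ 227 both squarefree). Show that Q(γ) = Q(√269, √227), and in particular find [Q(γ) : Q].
[Q(γ) : Q] = 4 (equivalently, Q(γ) = Q(√269, √227))

Obviously Q(γ) ⊆ Q(√269, √227), and [Q(√269, √227):Q] = 4 (since 269, 227 are distinct squarefree integers > 1 with 61063 not a perfect square). To show equality we compute the minimal polynomial of γ. From γ = √269 + √227: γ^2 = 269 + 2√(61063) + 227 = 496 + 2√(61063), so γ^2 - 496 = 2√(61063); squaring, (γ^2 - 496)^2 = 4·61063, i.e. γ^4 - 992γ^2 + 246016 - 244252 = 0, i.e. γ^4 - 992γ^2 + 1764 = 0. So γ is a root of x^4 - 992x^2 + 1764. This polynomial is irreducible over Q: it has no rational root (each ±√269 ± √227 is irrational), and any factorization into two quadratics over Q would force √(61063) ∈ Q (pairing opposite roots) or √269, √227 ∈ Q (other pairings), all impossible. Hence [Q(γ):Q] = 4 = [Q(√269, √227):Q], so Q(γ) = Q(√269, √227).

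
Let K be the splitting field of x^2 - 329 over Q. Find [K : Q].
[K : Q] = 2

f(x) = x^2 - 329 factors as (x - √329)(x + √329). The splitting field is K = Q(√329). Since 329 is squarefree and > 1, it is not a perfect square, so x^2 - 329 is irreducible over Q and [Q(√329) : Q] = 2. Hence [K : Q] = 2.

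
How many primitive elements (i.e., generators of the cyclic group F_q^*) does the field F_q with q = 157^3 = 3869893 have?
There are φ(3869892) = 1190592 primitive elements

F_q^* is cyclic of order q - 1 = 3869892. A cyclic group of order m has exactly φ(m) generators. Here m = 3869892 = 2^2 · 3^2 · 13 · 8269, so the number of primitive elements is φ(3869892) = 1190592.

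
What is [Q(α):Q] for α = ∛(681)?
[Q(α):Q] = 3

The minimal polynomial of α is x^3 - 681, irreducible over Q since 681 is not a perfect cube (so x^3 - 681 has no rational root). Hence [Q(α):Q] = deg(m_α) = 3.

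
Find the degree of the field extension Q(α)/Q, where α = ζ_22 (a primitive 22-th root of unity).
[Q(α):Q] = 10

The minimal polynomial of ζ_22 over Q is the 22-th cyclotomic polynomial Φ_22(x), which is irreducible over Q and has degree φ(22) = 10. Hence [Q(α):Q] = φ(22) = 10.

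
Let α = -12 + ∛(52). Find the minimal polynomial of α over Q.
m_α(x) = x^3 + 36x^2 + 432x + 1676

Set β = α + 12 = ∛(52), so β^3 = 52. Then (α + 12)^3 - 52 = 0, i.e. α is a root of g(x) = (x + 12)^3 - 52 = x^3 + 36x^2 + 432x + 1676. Since g(x) = h(x + 12) where h(x) = x^3 - 52, and h is irreducible over Q (because 52 is not a perfect cube, so h has no rational root, and a monic cubic with no rational root is irreducible), g is also irreducible (irreducibility is preserved under the substitution x → x + 12). Hence m_α(x) = x^3 + 36x^2 + 432x + 1676.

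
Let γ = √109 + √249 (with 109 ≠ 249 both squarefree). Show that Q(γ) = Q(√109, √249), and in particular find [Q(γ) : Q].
[Q(γ) : Q] = 4 (equivalently, Q(γ) = Q(√109, √249))

Obviously Q(γ) ⊆ Q(√109, √249), and [Q(√109, √249):Q] = 4 (since 109, 249 are distinct squarefree integers > 1 with 27141 not a perfect square). To show equality we compute the minimal polynomial of γ. From γ = √109 + √249: γ^2 = 109 + 2√(27141) + 249 = 358 + 2√(27141), so γ^2 - 358 = 2√(27141); squaring, (γ^2 - 358)^2 = 4·27141, i.e. γ^4 - 716γ^2 + 128164 - 108564 = 0, i.e. γ^4 - 716γ^2 + 19600 = 0. So γ is a root of x^4 - 716x^2 + 19600. This polynomial is irreducible over Q: it has no rational root (each ±√109 ± √249 is irrational), and any factorization into two quadratics over Q would force √(27141) ∈ Q (pairing opposite roots) or √109, √249 ∈ Q (other pairings), all impossible. Hence [Q(γ):Q] = 4 = [Q(√109, √249):Q], so Q(γ) = Q(√109, √249).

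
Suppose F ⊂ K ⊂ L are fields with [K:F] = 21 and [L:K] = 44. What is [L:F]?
[L:F] = 924

The tower law says that for any tower of field extensions F ⊂ K ⊂ L with finite degrees, [L:F] = [L:K] · [K:F]. Here this gives [L:F] = 44 · 21 = 924.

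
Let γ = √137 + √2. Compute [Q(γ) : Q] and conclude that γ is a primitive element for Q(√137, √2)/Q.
[Q(γ) : Q] = 4 (equivalently, Q(γ) = Q(√137, √2))

Obviously Q(γ) ⊆ Q(√137, √2), and [Q(√137, √2):Q] = 4 (since 137, 2 are distinct squarefree integers > 1 with 274 not a perfect square). To show equality we compute the minimal polynomial of γ. From γ = √137 + √2: γ^2 = 137 + 2√(274) + 2 = 139 + 2√(274), so γ^2 - 139 = 2√(274); squaring, (γ^2 - 139)^2 = 4·274, i.e. γ^4 - 278γ^2 + 19321 - 1096 = 0, i.e. γ^4 - 278γ^2 + 18225 = 0. So γ is a root of x^4 - 278x^2 + 18225. This polynomial is irreducible over Q: it has no rational root (each ±√137 ± √2 is irrational), and any factorization into two quadratics over Q would force √(274) ∈ Q (pairing opposite roots) or √137, √2 ∈ Q (other pairings), all impossible. Hence [Q(γ):Q] = 4 = [Q(√137, √2):Q], so Q(γ) = Q(√137, √2).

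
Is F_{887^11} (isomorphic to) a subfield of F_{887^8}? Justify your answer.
No: F_{887^11} is not a subfield of F_{887^8}

F_{p^m} embeds in F_{p^n} iff m | n. Here 11 ∤ 8 (since 8 = 0·11 + 8 with remainder 8 ≠ 0), so F_{887^11} is not a subfield of F_{887^8}. Equivalently: if it were, the tower law would give 11 = [F_{887^11}:F_887] dividing [F_{887^8}:F_887] = 8, contradiction.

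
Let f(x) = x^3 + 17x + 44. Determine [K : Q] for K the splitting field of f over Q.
[K : Q] = 6

By the rational root test, any rational root of the monic integer polynomial f(x) = x^3 + 17x + 44 must be an integer dividing the constant term 44, i.e. one of ±{1, 2, 4, 11, 22, 44}. Evaluating: f(1) = 62, f(-1) = 26, f(2) = 86, f(-2) = 2, f(4) = 176, f(-4) = -88, f(11) = 1562, f(-11) = -1474, f(22) = 11066, f(-22) = -10978, f(44) = 85976, f(-44) = -85888; none is 0, so f has no rational root and is therefore irreducible over Q (a cubic with no linear factor over a field is irreducible). For an irreducible cubic, the Galois group is A_3 or S_3 according as the discriminant disc(f) = -4a^3 - 27b^2 = -4·(17)^3 - 27·(44)^2 = -71924 is or is not a square in Q. Here disc(f) = -71924 is not a perfect square in Q, so the Galois group of f over Q is not contained in A_3 and must be all of S_3. The splitting field has degree |S_3| = 6 over Q, so [K : Q] = 6.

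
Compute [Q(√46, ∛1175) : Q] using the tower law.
[Q(√46, ∛1175) : Q] = 6

Let L = Q(√46, ∛1175). Since Q(√46) ⊂ L and [Q(√46):Q] = 2, the tower law gives 2 | [L:Q]. Likewise Q(∛1175) ⊂ L with [Q(∛1175):Q] = 3 (because 1175 is not a perfect cube), so 3 | [L:Q]. As gcd(2,3) = 1, [L:Q] is divisible by 6. Conversely L is generated over Q by √46 and ∛1175, so [L:Q] ≤ 2·3 = 6. Therefore [Q(√46, ∛1175) : Q] = 6.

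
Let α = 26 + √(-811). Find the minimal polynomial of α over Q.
m_α(x) = x^2 - 52x + 1487

From α - 26 = √(-811), squaring gives (α - 26)^2 = -811, i.e. α^2 - 52α + 676 = -811, so α^2 - 52α + 1487 = 0. The discriminant of x^2 - 52x + 1487 is (-52)^2 - 4·(1487) = 2704 - 5948 = -3244, and 4·(-811) is not a perfect square in Q since -811 is squarefree and ≠ 1. Hence x^2 - 52x + 1487 is irreducible over Q and is the minimal polynomial of α.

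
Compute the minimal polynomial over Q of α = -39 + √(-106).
m_α(x) = x^2 + 78x + 1627

From α + 39 = √(-106), squaring gives (α + 39)^2 = -106, i.e. α^2 + 78α + 1521 = -106, so α^2 + 78α + 1627 = 0. The discriminant of x^2 + 78x + 1627 is (78)^2 - 4·(1627) = 6084 - 6508 = -424, and 4·(-106) is not a perfect square in Q since -106 is squarefree and ≠ 1. Hence x^2 + 78x + 1627 is irreducible over Q and is the minimal polynomial of α.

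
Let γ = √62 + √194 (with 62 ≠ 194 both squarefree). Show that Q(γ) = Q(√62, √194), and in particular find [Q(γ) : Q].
[Q(γ) : Q] = 4 (equivalently, Q(γ) = Q(√62, √194))

Obviously Q(γ) ⊆ Q(√62, √194), and [Q(√62, √194):Q] = 4 (since 62, 194 are distinct squarefree integers > 1 with 12028 not a perfect square). To show equality we compute the minimal polynomial of γ. From γ = √62 + √194: γ^2 = 62 + 2√(12028) + 194 = 256 + 2√(12028), so γ^2 - 256 = 2√(12028); squaring, (γ^2 - 256)^2 = 4·12028, i.e. γ^4 - 512γ^2 + 65536 - 48112 = 0, i.e. γ^4 - 512γ^2 + 17424 = 0. So γ is a root of x^4 - 512x^2 + 17424. This polynomial is irreducible over Q: it has no rational root (each ±√62 ± √194 is irrational), and any factorization into two quadratics over Q would force √(12028) ∈ Q (pairing opposite roots) or √62, √194 ∈ Q (other pairings), all impossible. Hence [Q(γ):Q] = 4 = [Q(√62, √194):Q], so Q(γ) = Q(√62, √194).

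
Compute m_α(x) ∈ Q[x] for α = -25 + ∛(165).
m_α(x) = x^3 + 75x^2 + 1875x + 15460

Set β = α + 25 = ∛(165), so β^3 = 165. Then (α + 25)^3 - 165 = 0, i.e. α is a root of g(x) = (x + 25)^3 - 165 = x^3 + 75x^2 + 1875x + 15460. Since g(x) = h(x + 25) where h(x) = x^3 - 165, and h is irreducible over Q (because 165 is not a perfect cube, so h has no rational root, and a monic cubic with no rational root is irreducible), g is also irreducible (irreducibility is preserved under the substitution x → x + 25). Hence m_α(x) = x^3 + 75x^2 + 1875x + 15460.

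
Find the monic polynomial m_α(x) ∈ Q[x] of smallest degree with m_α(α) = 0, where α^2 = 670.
m_α(x) = x^2 - 670

α satisfies α^2 - 670 = 0, so x^2 - 670 annihilates α. Since d = 670 is squarefree and ≠ 1, it is not a perfect square in Q, so x^2 - 670 has no rational root and is therefore irreducible over Q (a degree-2 polynomial over a field is irreducible iff it has no root). Hence m_α(x) = x^2 - 670.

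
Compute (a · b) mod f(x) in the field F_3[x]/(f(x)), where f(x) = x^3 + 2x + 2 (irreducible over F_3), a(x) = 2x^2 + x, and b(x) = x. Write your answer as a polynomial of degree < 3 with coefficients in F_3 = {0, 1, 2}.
a · b ≡ x^2 + 2x + 2 (mod f(x))

Multiply in F_3[x]: a(x)·b(x) = (2x^2 + x)·(x) = 2x^3 + x^2. This has degree ≥ 3, so divide by f(x) over F_3: 2x^3 + x^2 = (2)·(x^3 + 2x + 2) + (x^2 + 2x + 2). Hence a·b ≡ x^2 + 2x + 2 (mod f). (F_3[x]/(f) is a field with 3^3 = 27 elements since f is irreducible of degree 3.)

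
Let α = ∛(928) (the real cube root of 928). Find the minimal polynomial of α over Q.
m_α(x) = x^3 - 928

α satisfies α^3 = 928, so x^3 - 928 annihilates α. By the rational root test, a rational root p/q (in lowest terms) of x^3 - 928 would satisfy p^3 = 928 q^3, forcing q = 1 and p^3 = 928; but 928 is not a perfect cube, contradiction. A monic cubic over Q with no rational root is irreducible (any nontrivial factorization would include a linear factor). Hence x^3 - 928 is the minimal polynomial of α, and in particular [Q(α):Q] = 3.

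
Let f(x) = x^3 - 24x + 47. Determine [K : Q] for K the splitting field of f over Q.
[K : Q] = 6

By the rational root test, any rational root of the monic integer polynomial f(x) = x^3 - 24x + 47 must be an integer dividing the constant term 47, i.e. one of ±{1, 47}. Evaluating: f(1) = 24, f(-1) = 70, f(47) = 102742, f(-47) = -102648; none is 0, so f has no rational root and is therefore irreducible over Q (a cubic with no linear factor over a field is irreducible). For an irreducible cubic, the Galois group is A_3 or S_3 according as the discriminant disc(f) = -4a^3 - 27b^2 = -4·(-24)^3 - 27·(47)^2 = -4347 is or is not a square in Q. Here disc(f) = -4347 is not a perfect square in Q, so the Galois group of f over Q is not contained in A_3 and must be all of S_3. The splitting field has degree |S_3| = 6 over Q, so [K : Q] = 6.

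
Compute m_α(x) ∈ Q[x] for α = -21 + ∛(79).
m_α(x) = x^3 + 63x^2 + 1323x + 9182

Set β = α + 21 = ∛(79), so β^3 = 79. Then (α + 21)^3 - 79 = 0, i.e. α is a root of g(x) = (x + 21)^3 - 79 = x^3 + 63x^2 + 1323x + 9182. Since g(x) = h(x + 21) where h(x) = x^3 - 79, and h is irreducible over Q (because 79 is not a perfect cube, so h has no rational root, and a monic cubic with no rational root is irreducible), g is also irreducible (irreducibility is preserved under the substitution x → x + 21). Hence m_α(x) = x^3 + 63x^2 + 1323x + 9182.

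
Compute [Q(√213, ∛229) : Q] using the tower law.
[Q(√213, ∛229) : Q] = 6

Let L = Q(√213, ∛229). Since Q(√213) ⊂ L and [Q(√213):Q] = 2, the tower law gives 2 | [L:Q]. Likewise Q(∛229) ⊂ L with [Q(∛229):Q] = 3 (because 229 is not a perfect cube), so 3 | [L:Q]. As gcd(2,3) = 1, [L:Q] is divisible by 6. Conversely L is generated over Q by √213 and ∛229, so [L:Q] ≤ 2·3 = 6. Therefore [Q(√213, ∛229) : Q] = 6.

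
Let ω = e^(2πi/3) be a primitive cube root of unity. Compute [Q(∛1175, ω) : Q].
[Q(∛1175, ω) : Q] = 6

[Q(∛1175):Q] = 3 (min poly x^3 - 1175, irreducible since 1175 is not a perfect cube). [Q(ω):Q] = 2 (min poly x^2 + x + 1). Since Q(∛1175) ⊂ R and ω ∉ R, we have ω ∉ Q(∛1175), so x^2 + x + 1 remains irreducible over Q(∛1175) and [Q(∛1175, ω) : Q(∛1175)] = 2. By the tower law, [Q(∛1175, ω) : Q] = 3 · 2 = 6. (In fact Q(∛1175, ω) is the splitting field of x^3 - 1175 over Q.)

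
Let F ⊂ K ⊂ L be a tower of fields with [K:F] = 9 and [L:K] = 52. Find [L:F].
[L:F] = 468

The tower law says that for any tower of field extensions F ⊂ K ⊂ L with finite degrees, [L:F] = [L:K] · [K:F]. Here this gives [L:F] = 52 · 9 = 468.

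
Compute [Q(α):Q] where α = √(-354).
[Q(α):Q] = 2

[Q(α):Q] equals the degree of the minimal polynomial of α. Here α^2 = -354 and x^2 + 354 is irreducible (d = -354 is squarefree, ≠ 1, hence not a square), so deg(m_α) = 2. Thus [Q(α):Q] = 2.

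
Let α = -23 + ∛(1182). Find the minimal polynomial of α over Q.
m_α(x) = x^3 + 69x^2 + 1587x + 10985

Set β = α + 23 = ∛(1182), so β^3 = 1182. Then (α + 23)^3 - 1182 = 0, i.e. α is a root of g(x) = (x + 23)^3 - 1182 = x^3 + 69x^2 + 1587x + 10985. Since g(x) = h(x + 23) where h(x) = x^3 - 1182, and h is irreducible over Q (because 1182 is not a perfect cube, so h has no rational root, and a monic cubic with no rational root is irreducible), g is also irreducible (irreducibility is preserved under the substitution x → x + 23). Hence m_α(x) = x^3 + 69x^2 + 1587x + 10985.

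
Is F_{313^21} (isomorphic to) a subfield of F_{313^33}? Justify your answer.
No: F_{313^21} is not a subfield of F_{313^33}

F_{p^m} embeds in F_{p^n} iff m | n. Here 21 ∤ 33 (since 33 = 1·21 + 12 with remainder 12 ≠ 0), so F_{313^21} is not a subfield of F_{313^33}. Equivalently: if it were, the tower law would give 21 = [F_{313^21}:F_313] dividing [F_{313^33}:F_313] = 33, contradiction.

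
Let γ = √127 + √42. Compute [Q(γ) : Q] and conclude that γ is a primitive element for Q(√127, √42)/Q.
[Q(γ) : Q] = 4 (equivalently, Q(γ) = Q(√127, √42))

Obviously Q(γ) ⊆ Q(√127, √42), and [Q(√127, √42):Q] = 4 (since 127, 42 are distinct squarefree integers > 1 with 5334 not a perfect square). To show equality we compute the minimal polynomial of γ. From γ = √127 + √42: γ^2 = 127 + 2√(5334) + 42 = 169 + 2√(5334), so γ^2 - 169 = 2√(5334); squaring, (γ^2 - 169)^2 = 4·5334, i.e. γ^4 - 338γ^2 + 28561 - 21336 = 0, i.e. γ^4 - 338γ^2 + 7225 = 0. So γ is a root of x^4 - 338x^2 + 7225. This polynomial is irreducible over Q: it has no rational root (each ±√127 ± √42 is irrational), and any factorization into two quadratics over Q would force √(5334) ∈ Q (pairing opposite roots) or √127, √42 ∈ Q (other pairings), all impossible. Hence [Q(γ):Q] = 4 = [Q(√127, √42):Q], so Q(γ) = Q(√127, √42).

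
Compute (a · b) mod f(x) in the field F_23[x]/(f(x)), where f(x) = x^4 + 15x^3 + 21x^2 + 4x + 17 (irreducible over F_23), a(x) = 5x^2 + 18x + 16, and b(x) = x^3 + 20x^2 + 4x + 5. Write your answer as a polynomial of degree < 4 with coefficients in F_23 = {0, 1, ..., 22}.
a · b ≡ 14x^3 + 12x + 16 (mod f(x))

Multiply in F_23[x]: a(x)·b(x) = (5x^2 + 18x + 16)·(x^3 + 20x^2 + 4x + 5) = 5x^5 + 3x^4 + 5x^3 + 3x^2 + 16x + 11. This has degree ≥ 4, so divide by f(x) over F_23: 5x^5 + 3x^4 + 5x^3 + 3x^2 + 16x + 11 = (5x + 20)·(x^4 + 15x^3 + 21x^2 + 4x + 17) + (14x^3 + 12x + 16). Hence a·b ≡ 14x^3 + 12x + 16 (mod f). (F_23[x]/(f) is a field with 23^4 = 279841 elements since f is irreducible of degree 4.)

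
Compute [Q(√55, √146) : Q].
[Q(√55, √146) : Q] = 4

[Q(√55):Q] = 2 (min poly x^2 - 55, irreducible since 55 is squarefree > 1). For the top step, suppose √146 ∈ Q(√55), say √146 = c + d√55 with c, d ∈ Q. Squaring: 146 = c^2 + 55d^2 + 2cd√55. Since √55 ∉ Q this forces 2cd = 0. If d = 0 then √146 = c ∈ Q, contradicting 146 squarefree > 1. If c = 0 then 146 = 55d^2, so 55·146 = (55d)^2 is a perfect square in Q — but 55·146 = 8030 is not a perfect square (since 55 and 146 are distinct squarefree integers). Contradiction. Hence √146 ∉ Q(√55), so x^2 - 146 stays irreducible over Q(√55) and [Q(√55, √146) : Q(√55)] = 2. By the tower law, [Q(√55, √146) : Q] = 2 · 2 = 4.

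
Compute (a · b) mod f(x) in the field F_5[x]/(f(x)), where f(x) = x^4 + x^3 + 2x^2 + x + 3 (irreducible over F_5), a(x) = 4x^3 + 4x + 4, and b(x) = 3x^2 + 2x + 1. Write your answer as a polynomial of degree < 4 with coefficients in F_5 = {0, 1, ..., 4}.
a · b ≡ x^3 + x^2 + 1 (mod f(x))

Multiply in F_5[x]: a(x)·b(x) = (4x^3 + 4x + 4)·(3x^2 + 2x + 1) = 2x^5 + 3x^4 + x^3 + 2x + 4. This has degree ≥ 4, so divide by f(x) over F_5: 2x^5 + 3x^4 + x^3 + 2x + 4 = (2x + 1)·(x^4 + x^3 + 2x^2 + x + 3) + (x^3 + x^2 + 1). Hence a·b ≡ x^3 + x^2 + 1 (mod f). (F_5[x]/(f) is a field with 5^4 = 625 elements since f is irreducible of degree 4.)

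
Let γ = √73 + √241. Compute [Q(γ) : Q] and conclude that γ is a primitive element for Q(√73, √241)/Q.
[Q(γ) : Q] = 4 (equivalently, Q(γ) = Q(√73, √241))

Obviously Q(γ) ⊆ Q(√73, √241), and [Q(√73, √241):Q] = 4 (since 73, 241 are distinct squarefree integers > 1 with 17593 not a perfect square). To show equality we compute the minimal polynomial of γ. From γ = √73 + √241: γ^2 = 73 + 2√(17593) + 241 = 314 + 2√(17593), so γ^2 - 314 = 2√(17593); squaring, (γ^2 - 314)^2 = 4·17593, i.e. γ^4 - 628γ^2 + 98596 - 70372 = 0, i.e. γ^4 - 628γ^2 + 28224 = 0. So γ is a root of x^4 - 628x^2 + 28224. This polynomial is irreducible over Q: it has no rational root (each ±√73 ± √241 is irrational), and any factorization into two quadratics over Q would force √(17593) ∈ Q (pairing opposite roots) or √73, √241 ∈ Q (other pairings), all impossible. Hence [Q(γ):Q] = 4 = [Q(√73, √241):Q], so Q(γ) = Q(√73, √241).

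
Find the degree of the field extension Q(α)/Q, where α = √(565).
[Q(α):Q] = 2

[Q(α):Q] equals the degree of the minimal polynomial of α. Here α^2 = 565 and x^2 - 565 is irreducible (d = 565 is squarefree, ≠ 1, hence not a square), so deg(m_α) = 2. Thus [Q(α):Q] = 2.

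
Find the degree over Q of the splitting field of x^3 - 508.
[K : Q] = 6

The roots of x^3 - 508 are ∛508, ω∛508, ω^2∛508 where ω = e^(2πi/3) is a primitive cube root of unity, so K = Q(∛508, ω). Now [Q(∛508):Q] = 3 (since 508 is not a perfect cube, x^3 - 508 is irreducible) and [Q(ω):Q] = 2. Both 2 and 3 divide [K:Q], and [K:Q] ≤ 3·2 = 6, so [K:Q] = 6. (Equivalently: Q(∛508) ⊂ R but ω ∉ R, so [K : Q(∛508)] = 2.)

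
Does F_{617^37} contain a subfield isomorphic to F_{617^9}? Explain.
No: F_{617^9} is not a subfield of F_{617^37}

F_{p^m} embeds in F_{p^n} iff m | n. Here 9 ∤ 37 (since 37 = 4·9 + 1 with remainder 1 ≠ 0), so F_{617^9} is not a subfield of F_{617^37}. Equivalently: if it were, the tower law would give 9 = [F_{617^9}:F_617] dividing [F_{617^37}:F_617] = 37, contradiction.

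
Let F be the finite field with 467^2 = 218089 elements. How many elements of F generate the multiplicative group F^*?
There are φ(218088) = 66816 primitive elements

F_q^* is cyclic of order q - 1 = 218088. A cyclic group of order m has exactly φ(m) generators. Here m = 218088 = 2^3 · 3^2 · 13 · 233, so the number of primitive elements is φ(218088) = 66816.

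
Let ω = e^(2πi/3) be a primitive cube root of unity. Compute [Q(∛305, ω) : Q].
[Q(∛305, ω) : Q] = 6

[Q(∛305):Q] = 3 (min poly x^3 - 305, irreducible since 305 is not a perfect cube). [Q(ω):Q] = 2 (min poly x^2 + x + 1). Since Q(∛305) ⊂ R and ω ∉ R, we have ω ∉ Q(∛305), so x^2 + x + 1 remains irreducible over Q(∛305) and [Q(∛305, ω) : Q(∛305)] = 2. By the tower law, [Q(∛305, ω) : Q] = 3 · 2 = 6. (In fact Q(∛305, ω) is the splitting field of x^3 - 305 over Q.)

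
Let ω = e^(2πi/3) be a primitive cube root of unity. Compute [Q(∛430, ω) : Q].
[Q(∛430, ω) : Q] = 6

[Q(∛430):Q] = 3 (min poly x^3 - 430, irreducible since 430 is not a perfect cube). [Q(ω):Q] = 2 (min poly x^2 + x + 1). Since Q(∛430) ⊂ R and ω ∉ R, we have ω ∉ Q(∛430), so x^2 + x + 1 remains irreducible over Q(∛430) and [Q(∛430, ω) : Q(∛430)] = 2. By the tower law, [Q(∛430, ω) : Q] = 3 · 2 = 6. (In fact Q(∛430, ω) is the splitting field of x^3 - 430 over Q.)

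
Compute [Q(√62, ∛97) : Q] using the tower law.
[Q(√62, ∛97) : Q] = 6

Let L = Q(√62, ∛97). Since Q(√62) ⊂ L and [Q(√62):Q] = 2, the tower law gives 2 | [L:Q]. Likewise Q(∛97) ⊂ L with [Q(∛97):Q] = 3 (because 97 is not a perfect cube), so 3 | [L:Q]. As gcd(2,3) = 1, [L:Q] is divisible by 6. Conversely L is generated over Q by √62 and ∛97, so [L:Q] ≤ 2·3 = 6. Therefore [Q(√62, ∛97) : Q] = 6.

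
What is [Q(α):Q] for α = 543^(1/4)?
[Q(α):Q] = 4

α is a root of x^4 - 543. By Eisenstein's criterion at the prime p = 3 (which divides the constant term 543 but p^2 = 9 does not, since 543 is squarefree), x^4 - 543 is irreducible over Q. Hence [Q(α):Q] = 4.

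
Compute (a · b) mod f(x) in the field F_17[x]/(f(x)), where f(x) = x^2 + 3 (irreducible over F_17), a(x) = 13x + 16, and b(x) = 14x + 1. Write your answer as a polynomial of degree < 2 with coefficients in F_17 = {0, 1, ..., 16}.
a · b ≡ 16x + 14 (mod f(x))

Multiply in F_17[x]: a(x)·b(x) = (13x + 16)·(14x + 1) = 12x^2 + 16x + 16. This has degree ≥ 2, so divide by f(x) over F_17: 12x^2 + 16x + 16 = (12)·(x^2 + 3) + (16x + 14). Hence a·b ≡ 16x + 14 (mod f). (F_17[x]/(f) is a field with 17^2 = 289 elements since f is irreducible of degree 2.)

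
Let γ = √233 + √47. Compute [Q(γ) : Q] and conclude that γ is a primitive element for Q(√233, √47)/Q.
[Q(γ) : Q] = 4 (equivalently, Q(γ) = Q(√233, √47))

Obviously Q(γ) ⊆ Q(√233, √47), and [Q(√233, √47):Q] = 4 (since 233, 47 are distinct squarefree integers > 1 with 10951 not a perfect square). To show equality we compute the minimal polynomial of γ. From γ = √233 + √47: γ^2 = 233 + 2√(10951) + 47 = 280 + 2√(10951), so γ^2 - 280 = 2√(10951); squaring, (γ^2 - 280)^2 = 4·10951, i.e. γ^4 - 560γ^2 + 78400 - 43804 = 0, i.e. γ^4 - 560γ^2 + 34596 = 0. So γ is a root of x^4 - 560x^2 + 34596. This polynomial is irreducible over Q: it has no rational root (each ±√233 ± √47 is irrational), and any factorization into two quadratics over Q would force √(10951) ∈ Q (pairing opposite roots) or √233, √47 ∈ Q (other pairings), all impossible. Hence [Q(γ):Q] = 4 = [Q(√233, √47):Q], so Q(γ) = Q(√233, √47).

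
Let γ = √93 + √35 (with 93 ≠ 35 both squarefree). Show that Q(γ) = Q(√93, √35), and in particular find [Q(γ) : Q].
[Q(γ) : Q] = 4 (equivalently, Q(γ) = Q(√93, √35))

Obviously Q(γ) ⊆ Q(√93, √35), and [Q(√93, √35):Q] = 4 (since 93, 35 are distinct squarefree integers > 1 with 3255 not a perfect square). To show equality we compute the minimal polynomial of γ. From γ = √93 + √35: γ^2 = 93 + 2√(3255) + 35 = 128 + 2√(3255), so γ^2 - 128 = 2√(3255); squaring, (γ^2 - 128)^2 = 4·3255, i.e. γ^4 - 256γ^2 + 16384 - 13020 = 0, i.e. γ^4 - 256γ^2 + 3364 = 0. So γ is a root of x^4 - 256x^2 + 3364. This polynomial is irreducible over Q: it has no rational root (each ±√93 ± √35 is irrational), and any factorization into two quadratics over Q would force √(3255) ∈ Q (pairing opposite roots) or √93, √35 ∈ Q (other pairings), all impossible. Hence [Q(γ):Q] = 4 = [Q(√93, √35):Q], so Q(γ) = Q(√93, √35).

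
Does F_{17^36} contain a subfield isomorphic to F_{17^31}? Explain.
No: F_{17^31} is not a subfield of F_{17^36}

F_{p^m} embeds in F_{p^n} iff m | n. Here 31 ∤ 36 (since 36 = 1·31 + 5 with remainder 5 ≠ 0), so F_{17^31} is not a subfield of F_{17^36}. Equivalently: if it were, the tower law would give 31 = [F_{17^31}:F_17] dividing [F_{17^36}:F_17] = 36, contradiction.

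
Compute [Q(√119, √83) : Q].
[Q(√119, √83) : Q] = 4

[Q(√119):Q] = 2 (min poly x^2 - 119, irreducible since 119 is squarefree > 1). For the top step, suppose √83 ∈ Q(√119), say √83 = c + d√119 with c, d ∈ Q. Squaring: 83 = c^2 + 119d^2 + 2cd√119. Since √119 ∉ Q this forces 2cd = 0. If d = 0 then √83 = c ∈ Q, contradicting 83 squarefree > 1. If c = 0 then 83 = 119d^2, so 119·83 = (119d)^2 is a perfect square in Q — but 119·83 = 9877 is not a perfect square (since 119 and 83 are distinct squarefree integers). Contradiction. Hence √83 ∉ Q(√119), so x^2 - 83 stays irreducible over Q(√119) and [Q(√119, √83) : Q(√119)] = 2. By the tower law, [Q(√119, √83) : Q] = 2 · 2 = 4.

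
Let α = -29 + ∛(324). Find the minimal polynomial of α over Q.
m_α(x) = x^3 + 87x^2 + 2523x + 24065

Set β = α + 29 = ∛(324), so β^3 = 324. Then (α + 29)^3 - 324 = 0, i.e. α is a root of g(x) = (x + 29)^3 - 324 = x^3 + 87x^2 + 2523x + 24065. Since g(x) = h(x + 29) where h(x) = x^3 - 324, and h is irreducible over Q (because 324 is not a perfect cube, so h has no rational root, and a monic cubic with no rational root is irreducible), g is also irreducible (irreducibility is preserved under the substitution x → x + 29). Hence m_α(x) = x^3 + 87x^2 + 2523x + 24065.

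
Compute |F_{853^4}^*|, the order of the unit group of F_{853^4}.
|F_{853^4}^*| = 529414856880

F_{853^4} has 853^4 = 529414856881 elements; its multiplicative group consists of all nonzero elements, so |F_{853^4}^*| = 529414856881 - 1 = 529414856880. (It is cyclic since any finite subgroup of the multiplicative group of a field is cyclic.)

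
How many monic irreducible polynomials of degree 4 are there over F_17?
There are 20808 monic irreducible polynomials of degree 4 over F_17

Each element of F_{17^4} that lies in no proper subfield is a root of exactly one monic irreducible of degree 4 over F_17, and each such polynomial has 4 distinct roots in F_{17^4}. By Möbius inversion the count is N_17(4) = (1/4) Σ_{d|4} μ(4/d) · 17^d = (1/4)(μ(4)·17^1 + μ(2)·17^2 + μ(1)·17^4) = 83232/4 = 20808.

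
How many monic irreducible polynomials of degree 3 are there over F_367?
There are 16476832 monic irreducible polynomials of degree 3 over F_367

Each element of F_{367^3} that lies in no proper subfield is a root of exactly one monic irreducible of degree 3 over F_367, and each such polynomial has 3 distinct roots in F_{367^3}. By Möbius inversion the count is N_367(3) = (1/3) Σ_{d|3} μ(3/d) · 367^d = (1/3)(μ(3)·367^1 + μ(1)·367^3) = 49430496/3 = 16476832.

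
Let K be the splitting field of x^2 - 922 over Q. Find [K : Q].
[K : Q] = 2

f(x) = x^2 - 922 factors as (x - √922)(x + √922). The splitting field is K = Q(√922). Since 922 is squarefree and > 1, it is not a perfect square, so x^2 - 922 is irreducible over Q and [Q(√922) : Q] = 2. Hence [K : Q] = 2.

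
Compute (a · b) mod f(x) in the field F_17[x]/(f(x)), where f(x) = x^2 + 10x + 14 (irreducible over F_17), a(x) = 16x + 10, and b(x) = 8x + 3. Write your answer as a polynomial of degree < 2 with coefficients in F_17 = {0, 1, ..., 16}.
a · b ≡ 4x + 6 (mod f(x))

Multiply in F_17[x]: a(x)·b(x) = (16x + 10)·(8x + 3) = 9x^2 + 9x + 13. This has degree ≥ 2, so divide by f(x) over F_17: 9x^2 + 9x + 13 = (9)·(x^2 + 10x + 14) + (4x + 6). Hence a·b ≡ 4x + 6 (mod f). (F_17[x]/(f) is a field with 17^2 = 289 elements since f is irreducible of degree 2.)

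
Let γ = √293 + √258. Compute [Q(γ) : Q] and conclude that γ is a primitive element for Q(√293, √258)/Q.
[Q(γ) : Q] = 4 (equivalently, Q(γ) = Q(√293, √258))

Obviously Q(γ) ⊆ Q(√293, √258), and [Q(√293, √258):Q] = 4 (since 293, 258 are distinct squarefree integers > 1 with 75594 not a perfect square). To show equality we compute the minimal polynomial of γ. From γ = √293 + √258: γ^2 = 293 + 2√(75594) + 258 = 551 + 2√(75594), so γ^2 - 551 = 2√(75594); squaring, (γ^2 - 551)^2 = 4·75594, i.e. γ^4 - 1102γ^2 + 303601 - 302376 = 0, i.e. γ^4 - 1102γ^2 + 1225 = 0. So γ is a root of x^4 - 1102x^2 + 1225. This polynomial is irreducible over Q: it has no rational root (each ±√293 ± √258 is irrational), and any factorization into two quadratics over Q would force √(75594) ∈ Q (pairing opposite roots) or √293, √258 ∈ Q (other pairings), all impossible. Hence [Q(γ):Q] = 4 = [Q(√293, √258):Q], so Q(γ) = Q(√293, √258).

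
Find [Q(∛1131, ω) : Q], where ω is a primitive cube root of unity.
[Q(∛1131, ω) : Q] = 6

[Q(∛1131):Q] = 3 (min poly x^3 - 1131, irreducible since 1131 is not a perfect cube). [Q(ω):Q] = 2 (min poly x^2 + x + 1). Since Q(∛1131) ⊂ R and ω ∉ R, we have ω ∉ Q(∛1131), so x^2 + x + 1 remains irreducible over Q(∛1131) and [Q(∛1131, ω) : Q(∛1131)] = 2. By the tower law, [Q(∛1131, ω) : Q] = 3 · 2 = 6. (In fact Q(∛1131, ω) is the splitting field of x^3 - 1131 over Q.)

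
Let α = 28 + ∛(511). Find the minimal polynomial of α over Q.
m_α(x) = x^3 - 84x^2 + 2352x - 22463

Set β = α - 28 = ∛(511), so β^3 = 511. Then (α - 28)^3 - 511 = 0, i.e. α is a root of g(x) = (x - 28)^3 - 511 = x^3 - 84x^2 + 2352x - 22463. Since g(x) = h(x - 28) where h(x) = x^3 - 511, and h is irreducible over Q (because 511 is not a perfect cube, so h has no rational root, and a monic cubic with no rational root is irreducible), g is also irreducible (irreducibility is preserved under the substitution x → x - 28). Hence m_α(x) = x^3 - 84x^2 + 2352x - 22463.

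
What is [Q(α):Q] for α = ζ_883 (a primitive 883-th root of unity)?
[Q(α):Q] = 882

The minimal polynomial of ζ_883 over Q is the 883-th cyclotomic polynomial Φ_883(x), which is irreducible over Q and has degree φ(883) = 882. Hence [Q(α):Q] = φ(883) = 882.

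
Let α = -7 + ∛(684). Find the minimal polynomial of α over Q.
m_α(x) = x^3 + 21x^2 + 147x - 341

Set β = α + 7 = ∛(684), so β^3 = 684. Then (α + 7)^3 - 684 = 0, i.e. α is a root of g(x) = (x + 7)^3 - 684 = x^3 + 21x^2 + 147x - 341. Since g(x) = h(x + 7) where h(x) = x^3 - 684, and h is irreducible over Q (because 684 is not a perfect cube, so h has no rational root, and a monic cubic with no rational root is irreducible), g is also irreducible (irreducibility is preserved under the substitution x → x + 7). Hence m_α(x) = x^3 + 21x^2 + 147x - 341.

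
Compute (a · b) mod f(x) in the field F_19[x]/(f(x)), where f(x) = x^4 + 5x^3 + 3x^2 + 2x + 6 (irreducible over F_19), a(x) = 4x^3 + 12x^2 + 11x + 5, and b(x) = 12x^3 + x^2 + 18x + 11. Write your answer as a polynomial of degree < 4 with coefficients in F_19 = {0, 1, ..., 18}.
a · b ≡ 17x^3 + 3x^2 + 3x + 17 (mod f(x))

Multiply in F_19[x]: a(x)·b(x) = (4x^3 + 12x^2 + 11x + 5)·(12x^3 + x^2 + 18x + 11) = 10x^6 + 15x^5 + 7x^4 + 8x^3 + 12x^2 + 2x + 17. This has degree ≥ 4, so divide by f(x) over F_19: 10x^6 + 15x^5 + 7x^4 + 8x^3 + 12x^2 + 2x + 17 = (10x^2 + 3x)·(x^4 + 5x^3 + 3x^2 + 2x + 6) + (17x^3 + 3x^2 + 3x + 17). Hence a·b ≡ 17x^3 + 3x^2 + 3x + 17 (mod f). (F_19[x]/(f) is a field with 19^4 = 130321 elements since f is irreducible of degree 4.)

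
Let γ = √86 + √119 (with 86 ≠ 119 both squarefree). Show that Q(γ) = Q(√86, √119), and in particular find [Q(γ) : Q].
[Q(γ) : Q] = 4 (equivalently, Q(γ) = Q(√86, √119))

Obviously Q(γ) ⊆ Q(√86, √119), and [Q(√86, √119):Q] = 4 (since 86, 119 are distinct squarefree integers > 1 with 10234 not a perfect square). To show equality we compute the minimal polynomial of γ. From γ = √86 + √119: γ^2 = 86 + 2√(10234) + 119 = 205 + 2√(10234), so γ^2 - 205 = 2√(10234); squaring, (γ^2 - 205)^2 = 4·10234, i.e. γ^4 - 410γ^2 + 42025 - 40936 = 0, i.e. γ^4 - 410γ^2 + 1089 = 0. So γ is a root of x^4 - 410x^2 + 1089. This polynomial is irreducible over Q: it has no rational root (each ±√86 ± √119 is irrational), and any factorization into two quadratics over Q would force √(10234) ∈ Q (pairing opposite roots) or √86, √119 ∈ Q (other pairings), all impossible. Hence [Q(γ):Q] = 4 = [Q(√86, √119):Q], so Q(γ) = Q(√86, √119).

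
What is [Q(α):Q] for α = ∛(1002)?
[Q(α):Q] = 3

The minimal polynomial of α is x^3 - 1002, irreducible over Q since 1002 is not a perfect cube (so x^3 - 1002 has no rational root). Hence [Q(α):Q] = deg(m_α) = 3.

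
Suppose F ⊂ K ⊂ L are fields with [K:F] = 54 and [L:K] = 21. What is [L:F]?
[L:F] = 1134

The tower law says that for any tower of field extensions F ⊂ K ⊂ L with finite degrees, [L:F] = [L:K] · [K:F]. Here this gives [L:F] = 21 · 54 = 1134.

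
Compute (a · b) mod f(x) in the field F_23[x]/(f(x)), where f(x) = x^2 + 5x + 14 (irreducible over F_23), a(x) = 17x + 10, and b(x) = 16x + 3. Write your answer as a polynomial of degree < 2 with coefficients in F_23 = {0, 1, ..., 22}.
a · b ≡ x + 17 (mod f(x))

Multiply in F_23[x]: a(x)·b(x) = (17x + 10)·(16x + 3) = 19x^2 + 4x + 7. This has degree ≥ 2, so divide by f(x) over F_23: 19x^2 + 4x + 7 = (19)·(x^2 + 5x + 14) + (x + 17). Hence a·b ≡ x + 17 (mod f). (F_23[x]/(f) is a field with 23^2 = 529 elements since f is irreducible of degree 2.)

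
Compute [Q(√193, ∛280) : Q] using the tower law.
[Q(√193, ∛280) : Q] = 6

Let L = Q(√193, ∛280). Since Q(√193) ⊂ L and [Q(√193):Q] = 2, the tower law gives 2 | [L:Q]. Likewise Q(∛280) ⊂ L with [Q(∛280):Q] = 3 (because 280 is not a perfect cube), so 3 | [L:Q]. As gcd(2,3) = 1, [L:Q] is divisible by 6. Conversely L is generated over Q by √193 and ∛280, so [L:Q] ≤ 2·3 = 6. Therefore [Q(√193, ∛280) : Q] = 6.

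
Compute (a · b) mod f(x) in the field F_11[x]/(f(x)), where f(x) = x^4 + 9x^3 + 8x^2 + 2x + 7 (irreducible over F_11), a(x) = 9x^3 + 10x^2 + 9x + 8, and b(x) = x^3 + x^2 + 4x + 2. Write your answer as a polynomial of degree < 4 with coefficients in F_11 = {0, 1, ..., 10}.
a · b ≡ 7x^3 + 10x^2 + 7x + 2 (mod f(x))

Multiply in F_11[x]: a(x)·b(x) = (9x^3 + 10x^2 + 9x + 8)·(x^3 + x^2 + 4x + 2) = 9x^6 + 8x^5 + 9x^3 + 9x^2 + 6x + 5. This has degree ≥ 4, so divide by f(x) over F_11: 9x^6 + 8x^5 + 9x^3 + 9x^2 + 6x + 5 = (9x^2 + 4x + 2)·(x^4 + 9x^3 + 8x^2 + 2x + 7) + (7x^3 + 10x^2 + 7x + 2). Hence a·b ≡ 7x^3 + 10x^2 + 7x + 2 (mod f). (F_11[x]/(f) is a field with 11^4 = 14641 elements since f is irreducible of degree 4.)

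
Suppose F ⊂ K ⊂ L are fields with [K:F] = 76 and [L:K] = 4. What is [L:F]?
[L:F] = 304

The tower law says that for any tower of field extensions F ⊂ K ⊂ L with finite degrees, [L:F] = [L:K] · [K:F]. Here this gives [L:F] = 4 · 76 = 304.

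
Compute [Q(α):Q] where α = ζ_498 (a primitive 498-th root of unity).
[Q(α):Q] = 164

The minimal polynomial of ζ_498 over Q is the 498-th cyclotomic polynomial Φ_498(x), which is irreducible over Q and has degree φ(498) = 164. Hence [Q(α):Q] = φ(498) = 164.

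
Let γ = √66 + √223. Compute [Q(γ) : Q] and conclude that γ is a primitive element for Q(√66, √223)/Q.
[Q(γ) : Q] = 4 (equivalently, Q(γ) = Q(√66, √223))

Obviously Q(γ) ⊆ Q(√66, √223), and [Q(√66, √223):Q] = 4 (since 66, 223 are distinct squarefree integers > 1 with 14718 not a perfect square). To show equality we compute the minimal polynomial of γ. From γ = √66 + √223: γ^2 = 66 + 2√(14718) + 223 = 289 + 2√(14718), so γ^2 - 289 = 2√(14718); squaring, (γ^2 - 289)^2 = 4·14718, i.e. γ^4 - 578γ^2 + 83521 - 58872 = 0, i.e. γ^4 - 578γ^2 + 24649 = 0. So γ is a root of x^4 - 578x^2 + 24649. This polynomial is irreducible over Q: it has no rational root (each ±√66 ± √223 is irrational), and any factorization into two quadratics over Q would force √(14718) ∈ Q (pairing opposite roots) or √66, √223 ∈ Q (other pairings), all impossible. Hence [Q(γ):Q] = 4 = [Q(√66, √223):Q], so Q(γ) = Q(√66, √223).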